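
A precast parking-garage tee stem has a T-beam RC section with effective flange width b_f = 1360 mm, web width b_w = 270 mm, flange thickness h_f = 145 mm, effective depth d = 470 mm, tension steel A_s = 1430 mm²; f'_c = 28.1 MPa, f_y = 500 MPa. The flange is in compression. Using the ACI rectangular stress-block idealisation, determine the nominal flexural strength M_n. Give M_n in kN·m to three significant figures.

Tension: T = A_s f_y = 1430 × 500 = 715000 N.
Try a within the flange: a = T/(0.85 f'_c b_f) = 715000/(0.85 × 28.1 × 1360) = 22.01 mm.
Since a = 22.01 ≤ h_f = 145 mm, the stress block lies entirely in the flange; analyse as a rectangular beam of width b_f.
M_n = T(d − a/2) = 715000 × (470 − 11.005) = 328.18 × 10⁶ N·mm.
M_n = 328.18 kN·m.

M_n ≈ 328 kN·m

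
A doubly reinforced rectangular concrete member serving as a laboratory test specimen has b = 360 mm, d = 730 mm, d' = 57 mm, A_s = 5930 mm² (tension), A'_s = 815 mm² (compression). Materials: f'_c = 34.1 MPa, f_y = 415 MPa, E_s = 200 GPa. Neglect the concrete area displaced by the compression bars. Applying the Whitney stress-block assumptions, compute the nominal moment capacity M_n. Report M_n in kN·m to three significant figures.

M_n ≈ 1560 kN·m

Assume both tension and compression steel yield.
Net tension couple steel: A_s − A'_s = 5115 mm².
a = (A_s − A'_s) f_y / (0.85 f'_c b) = 2122725/(0.85 × 34.1 × 360) = 203.43 mm.
c = a/β₁ = 203.43/0.806 = 252.39 mm; ε'_s = 0.003(c − d')/c = 0.0023 ≥ f_y/E_s = 0.0021, so compression steel does yield.
M_n = (A_s − A'_s) f_y (d − a/2) + A'_s f_y (d − d') = [2122725 × (730 − 101.715) + 338225 × (730 − 57)] × 10⁻⁶ = 1333.68 + 227.63 = 1561.31 kN·m.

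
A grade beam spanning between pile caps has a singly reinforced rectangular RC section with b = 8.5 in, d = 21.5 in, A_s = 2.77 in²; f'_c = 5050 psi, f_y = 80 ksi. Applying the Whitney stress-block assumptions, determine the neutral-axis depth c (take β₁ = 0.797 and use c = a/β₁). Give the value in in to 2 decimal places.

T = A_s f_y = 2.77 × 80 = 221.6 kips.
a = T/(0.85 f'_c b) = 221.6/(0.85 × 5.05 × 8.5) = 6.0735 in.
With β₁ = 0.797, c = a/β₁ = 6.0735/0.797 = 7.62 in.

c ≈ 7.62 in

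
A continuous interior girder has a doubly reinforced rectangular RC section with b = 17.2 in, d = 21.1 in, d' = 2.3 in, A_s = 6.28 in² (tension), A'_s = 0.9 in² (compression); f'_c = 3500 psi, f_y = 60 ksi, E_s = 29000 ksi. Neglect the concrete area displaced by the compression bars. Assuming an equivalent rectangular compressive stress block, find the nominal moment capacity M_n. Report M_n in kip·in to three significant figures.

Assume both steels yield.
a = (A_s − A'_s) f_y/(0.85 f'_c b) = (6.28 − 0.9) × 60/(0.85 × 3.5 × 17.2) = 6.308 in.
c = a/β₁ = 6.308/0.85 = 7.421 in; ε'_s = 0.003(c − d')/c = 0.0021 ≥ ε_y = 0.0021, so the compression steel yields.
M_n = (A_s − A'_s) f_y (d − a/2) + A'_s f_y (d − d') = 322.8 × (21.1 − 3.154) + 54 × (21.1 − 2.3) = 5793.0 + 1015.2 = 6808.2 kip·in.

M_n ≈ 6810 kip·in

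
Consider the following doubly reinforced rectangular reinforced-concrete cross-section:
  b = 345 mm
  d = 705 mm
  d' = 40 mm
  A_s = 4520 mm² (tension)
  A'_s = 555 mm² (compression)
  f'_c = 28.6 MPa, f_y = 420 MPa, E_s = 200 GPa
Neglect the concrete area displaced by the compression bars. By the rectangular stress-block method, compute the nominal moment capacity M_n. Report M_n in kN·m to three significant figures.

Assume both tension and compression steel yield.
Net tension couple steel: A_s − A'_s = 3965 mm².
a = (A_s − A'_s) f_y / (0.85 f'_c b) = 1665300/(0.85 × 28.6 × 345) = 198.56 mm.
c = a/β₁ = 198.56/0.846 = 234.70 mm; ε'_s = 0.003(c − d')/c = 0.0025 ≥ f_y/E_s = 0.0021, so compression steel does yield.
M_n = (A_s − A'_s) f_y (d − a/2) + A'_s f_y (d − d') = [1665300 × (705 − 99.28) + 233100 × (705 − 40)] × 10⁻⁶ = 1008.71 + 155.01 = 1163.72 kN·m.

M_n ≈ 1160 kN·m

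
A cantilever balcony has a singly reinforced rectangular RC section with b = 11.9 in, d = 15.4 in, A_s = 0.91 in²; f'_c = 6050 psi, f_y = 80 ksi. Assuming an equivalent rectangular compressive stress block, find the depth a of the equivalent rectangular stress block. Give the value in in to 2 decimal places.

a ≈ 1.19 in

T = A_s f_y = 0.91 × 80 = 72.8 kips.
a = T/(0.85 f'_c b) = 72.8/(0.85 × 6.05 × 11.9) = 1.19 in.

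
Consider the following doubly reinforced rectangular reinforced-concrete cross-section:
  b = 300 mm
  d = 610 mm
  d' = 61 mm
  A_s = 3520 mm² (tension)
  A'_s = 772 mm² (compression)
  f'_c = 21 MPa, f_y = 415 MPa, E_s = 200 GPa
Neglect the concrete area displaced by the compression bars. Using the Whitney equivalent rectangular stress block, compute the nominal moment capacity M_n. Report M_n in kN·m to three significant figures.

M_n ≈ 750 kN·m

Assume both tension and compression steel yield.
Net tension couple steel: A_s − A'_s = 2748 mm².
a = (A_s − A'_s) f_y / (0.85 f'_c b) = 1140420/(0.85 × 21 × 300) = 212.96 mm.
c = a/β₁ = 212.96/0.85 = 250.54 mm; ε'_s = 0.003(c − d')/c = 0.0023 ≥ f_y/E_s = 0.0021, so compression steel does yield.
M_n = (A_s − A'_s) f_y (d − a/2) + A'_s f_y (d − d') = [1140420 × (610 − 106.48) + 320380 × (610 − 61)] × 10⁻⁶ = 574.22 + 175.89 = 750.11 kN·m.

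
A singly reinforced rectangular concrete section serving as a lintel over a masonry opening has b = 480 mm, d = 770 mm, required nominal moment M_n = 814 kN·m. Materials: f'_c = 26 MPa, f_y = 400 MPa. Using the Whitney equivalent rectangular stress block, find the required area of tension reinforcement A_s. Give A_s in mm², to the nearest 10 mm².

A_s ≈ 2840 mm²

With M_n = 0.85 f'_c a b (d − a/2), solve the quadratic for a:
a = d − √(d² − 2M_n/(0.85 f'_c b)) = 770 − √(770² − 2 × 814×10⁶/(0.85 × 26 × 480)) = 107.10 mm.
A_s = 0.85 f'_c a b / f_y = 0.85 × 26 × 107.10 × 480 / 400 = 2840.3 mm².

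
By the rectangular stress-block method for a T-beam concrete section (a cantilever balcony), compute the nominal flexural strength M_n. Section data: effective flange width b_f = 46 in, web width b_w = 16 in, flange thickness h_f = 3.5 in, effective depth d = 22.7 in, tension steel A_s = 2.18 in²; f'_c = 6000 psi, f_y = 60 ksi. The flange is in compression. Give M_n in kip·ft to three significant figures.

M_n ≈ 244 kip·ft

Tension: T = A_s f_y = 2.18 × 60 = 130.8 kips.
Try a within the flange: a = T/(0.85 f'_c b_f) = 130.8/(0.85 × 6 × 46) = 0.558 in.
Since a = 0.558 ≤ h_f = 3.5 in, the stress block lies entirely in the flange; analyse as a rectangular beam of width b_f.
M_n = T(d − a/2) = 130.8 × (22.7 − 0.279) = 2932.7 kip·in.
M_n = 2932.7/12 = 244.39 kip·ft.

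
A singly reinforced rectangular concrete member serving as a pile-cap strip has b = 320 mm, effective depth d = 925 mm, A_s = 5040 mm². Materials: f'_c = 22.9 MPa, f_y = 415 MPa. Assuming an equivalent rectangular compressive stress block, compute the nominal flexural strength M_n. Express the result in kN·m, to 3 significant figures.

T = A_s f_y = 5040 × 415 = 2091600 N = 2091.6 kN.
From C = T: a = T/(0.85 f'_c b) = 2091600/(0.85 × 22.9 × 320) = 335.80 mm.
M_n = T(d − a/2) = 2091.6 kN × (925 − 167.9) mm = 1583.55 kN·m.

M_n ≈ 1580 kN·m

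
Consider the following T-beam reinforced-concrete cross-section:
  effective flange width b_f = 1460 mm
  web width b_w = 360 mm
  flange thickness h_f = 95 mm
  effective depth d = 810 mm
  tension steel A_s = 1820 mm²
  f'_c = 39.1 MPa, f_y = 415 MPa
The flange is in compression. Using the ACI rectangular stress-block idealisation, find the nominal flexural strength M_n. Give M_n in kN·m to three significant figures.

Tension: T = A_s f_y = 1820 × 415 = 755300 N.
Try a within the flange: a = T/(0.85 f'_c b_f) = 755300/(0.85 × 39.1 × 1460) = 15.57 mm.
Since a = 15.57 ≤ h_f = 95 mm, the stress block lies entirely in the flange; analyse as a rectangular beam of width b_f.
M_n = T(d − a/2) = 755300 × (810 − 7.785) = 605.91 × 10⁶ N·mm.
M_n = 605.91 kN·m.

M_n ≈ 606 kN·m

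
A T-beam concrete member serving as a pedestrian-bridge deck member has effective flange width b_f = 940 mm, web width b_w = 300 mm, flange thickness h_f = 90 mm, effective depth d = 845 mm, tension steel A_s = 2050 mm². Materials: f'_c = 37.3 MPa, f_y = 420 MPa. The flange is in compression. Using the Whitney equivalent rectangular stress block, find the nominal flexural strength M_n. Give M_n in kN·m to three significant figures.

M_n ≈ 715 kN·m

Tension: T = A_s f_y = 2050 × 420 = 861000 N.
Try a within the flange: a = T/(0.85 f'_c b_f) = 861000/(0.85 × 37.3 × 940) = 28.89 mm.
Since a = 28.89 ≤ h_f = 90 mm, the stress block lies entirely in the flange; analyse as a rectangular beam of width b_f.
M_n = T(d − a/2) = 861000 × (845 − 14.445) = 715.11 × 10⁶ N·mm.
M_n = 715.11 kN·m.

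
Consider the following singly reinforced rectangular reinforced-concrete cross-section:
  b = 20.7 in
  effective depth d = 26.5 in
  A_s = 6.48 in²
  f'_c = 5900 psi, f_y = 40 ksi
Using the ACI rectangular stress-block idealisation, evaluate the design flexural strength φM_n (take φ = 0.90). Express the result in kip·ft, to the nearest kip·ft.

φM_n ≈ 491 kip·ft

T = A_s f_y = 6.48 × 40 = 259.2 kips.
a = T/(0.85 f'_c b) = 259.2/(0.85 × 5.9 × 20.7) = 2.497 in.
M_n = T(d − a/2) = 259.2 × (26.5 − 1.2485) = 6545.2 kip·in = 6545.2/12 = 545.43 kip·ft.
φM_n = 0.90 × 545.43 = 490.89 kip·ft.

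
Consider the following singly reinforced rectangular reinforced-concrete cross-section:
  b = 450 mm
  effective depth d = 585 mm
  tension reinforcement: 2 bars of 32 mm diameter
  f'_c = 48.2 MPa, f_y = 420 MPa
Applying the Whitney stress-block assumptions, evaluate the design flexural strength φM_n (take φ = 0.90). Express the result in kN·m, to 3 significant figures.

φM_n ≈ 344 kN·m

A_s = 2 × 804 = 1608 mm².
T = A_s f_y = 1608 × 420 = 675360 N = 675.36 kN.
From C = T: a = T/(0.85 f'_c b) = 675360/(0.85 × 48.2 × 450) = 36.63 mm.
M_n = T(d − a/2) = 675.36 kN × (585 − 18.315) mm = 382.72 kN·m.
φM_n = 0.90 × 382.72 = 344.45 kN·m.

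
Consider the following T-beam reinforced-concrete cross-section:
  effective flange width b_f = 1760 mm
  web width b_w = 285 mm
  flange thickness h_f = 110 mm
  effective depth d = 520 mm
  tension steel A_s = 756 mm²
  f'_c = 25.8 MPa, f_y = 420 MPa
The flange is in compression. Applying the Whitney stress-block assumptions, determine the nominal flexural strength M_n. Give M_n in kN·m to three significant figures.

M_n ≈ 164 kN·m

Tension: T = A_s f_y = 756 × 420 = 317520 N.
Try a within the flange: a = T/(0.85 f'_c b_f) = 317520/(0.85 × 25.8 × 1760) = 8.23 mm.
Since a = 8.23 ≤ h_f = 110 mm, the stress block lies entirely in the flange; analyse as a rectangular beam of width b_f.
M_n = T(d − a/2) = 317520 × (520 − 4.115) = 163.80 × 10⁶ N·mm.
M_n = 163.80 kN·m.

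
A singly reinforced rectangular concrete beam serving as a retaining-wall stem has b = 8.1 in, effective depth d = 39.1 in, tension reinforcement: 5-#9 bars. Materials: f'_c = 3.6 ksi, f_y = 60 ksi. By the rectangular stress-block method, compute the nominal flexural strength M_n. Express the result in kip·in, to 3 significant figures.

M_n ≈ 9910 kip·in

A_s = 5 × 1 = 5 in².
T = A_s f_y = 5 × 60 = 300 kips.
a = T/(0.85 f'_c b) = 300/(0.85 × 3.6 × 8.1) = 12.104 in.
M_n = T(d − a/2) = 300 × (39.1 − 6.052) = 9914.4 kip·in.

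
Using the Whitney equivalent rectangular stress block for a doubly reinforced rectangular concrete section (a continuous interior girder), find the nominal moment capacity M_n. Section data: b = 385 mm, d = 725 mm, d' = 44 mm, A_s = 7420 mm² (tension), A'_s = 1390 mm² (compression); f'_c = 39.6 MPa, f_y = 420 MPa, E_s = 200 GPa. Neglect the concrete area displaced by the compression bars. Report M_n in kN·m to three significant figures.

Assume both tension and compression steel yield.
Net tension couple steel: A_s − A'_s = 6030 mm².
a = (A_s − A'_s) f_y / (0.85 f'_c b) = 2532600/(0.85 × 39.6 × 385) = 195.43 mm.
c = a/β₁ = 195.43/0.767 = 254.80 mm; ε'_s = 0.003(c − d')/c = 0.0025 ≥ f_y/E_s = 0.0021, so compression steel does yield.
M_n = (A_s − A'_s) f_y (d − a/2) + A'_s f_y (d − d') = [2532600 × (725 − 97.715) + 583800 × (725 − 44)] × 10⁻⁶ = 1588.66 + 397.57 = 1986.23 kN·m.

M_n ≈ 1990 kN·m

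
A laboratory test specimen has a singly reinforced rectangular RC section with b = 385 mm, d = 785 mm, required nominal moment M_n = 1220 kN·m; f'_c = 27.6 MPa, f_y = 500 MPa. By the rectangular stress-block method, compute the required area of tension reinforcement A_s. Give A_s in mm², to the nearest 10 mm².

A_s ≈ 3550 mm²

With M_n = 0.85 f'_c a b (d − a/2), solve the quadratic for a:
a = d − √(d² − 2M_n/(0.85 f'_c b)) = 785 − √(785² − 2 × 1220×10⁶/(0.85 × 27.6 × 385)) = 196.72 mm.
A_s = 0.85 f'_c a b / f_y = 0.85 × 27.6 × 196.72 × 385 / 500 = 3553.6 mm².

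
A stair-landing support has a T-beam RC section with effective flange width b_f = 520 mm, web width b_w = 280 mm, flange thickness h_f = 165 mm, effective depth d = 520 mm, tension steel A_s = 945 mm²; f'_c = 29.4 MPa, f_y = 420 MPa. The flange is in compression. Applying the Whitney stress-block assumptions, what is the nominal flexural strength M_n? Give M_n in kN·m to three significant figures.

M_n ≈ 200 kN·m

Tension: T = A_s f_y = 945 × 420 = 396900 N.
Try a within the flange: a = T/(0.85 f'_c b_f) = 396900/(0.85 × 29.4 × 520) = 30.54 mm.
Since a = 30.54 ≤ h_f = 165 mm, the stress block lies entirely in the flange; analyse as a rectangular beam of width b_f.
M_n = T(d − a/2) = 396900 × (520 − 15.27) = 200.33 × 10⁶ N·mm.
M_n = 200.33 kN·m.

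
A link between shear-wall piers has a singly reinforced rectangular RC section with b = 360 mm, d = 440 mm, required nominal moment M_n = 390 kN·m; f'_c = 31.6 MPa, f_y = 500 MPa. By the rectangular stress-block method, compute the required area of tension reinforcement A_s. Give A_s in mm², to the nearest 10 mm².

With M_n = 0.85 f'_c a b (d − a/2), solve the quadratic for a:
a = d − √(d² − 2M_n/(0.85 f'_c b)) = 440 − √(440² − 2 × 390×10⁶/(0.85 × 31.6 × 360)) = 103.94 mm.
A_s = 0.85 f'_c a b / f_y = 0.85 × 31.6 × 103.94 × 360 / 500 = 2010.1 mm².

A_s ≈ 2010 mm²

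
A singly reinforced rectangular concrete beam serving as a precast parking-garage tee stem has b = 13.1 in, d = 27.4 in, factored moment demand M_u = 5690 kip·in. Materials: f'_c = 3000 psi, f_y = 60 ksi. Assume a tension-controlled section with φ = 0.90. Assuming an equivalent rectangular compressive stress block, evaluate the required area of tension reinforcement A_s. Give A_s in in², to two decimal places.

A_s ≈ 4.51 in²

M_n = M_u/φ = 5690/0.90 = 6322.22 kip·in.
From M_n = 0.85 f'_c a b (d − a/2):
a = d − √(d² − 2M_n/(0.85 f'_c b)) = 27.4 − √(27.4² − 2 × 6322.22/(0.85 × 3 × 13.1)) = 8.106 in.
A_s = 0.85 f'_c a b / f_y = 0.85 × 3 × 8.106 × 13.1 / 60 = 4.513 in².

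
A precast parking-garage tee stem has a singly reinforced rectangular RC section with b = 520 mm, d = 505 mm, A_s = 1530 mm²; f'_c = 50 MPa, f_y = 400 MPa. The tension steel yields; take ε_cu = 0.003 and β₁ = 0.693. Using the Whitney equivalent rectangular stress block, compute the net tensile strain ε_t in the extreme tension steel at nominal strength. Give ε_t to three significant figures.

a = A_s f_y/(0.85 f'_c b) = 27.69 mm.
β₁ = 0.693, so c = a/β₁ = 27.69/0.693 = 39.96 mm.
From the linear strain diagram with ε_cu = 0.003: ε_t = 0.003 (d − c)/c = 0.003 × (505 − 39.96)/39.96 = 0.0349.
Since ε_t ≥ 0.005, the section is tension-controlled.

ε_t ≈ 0.0349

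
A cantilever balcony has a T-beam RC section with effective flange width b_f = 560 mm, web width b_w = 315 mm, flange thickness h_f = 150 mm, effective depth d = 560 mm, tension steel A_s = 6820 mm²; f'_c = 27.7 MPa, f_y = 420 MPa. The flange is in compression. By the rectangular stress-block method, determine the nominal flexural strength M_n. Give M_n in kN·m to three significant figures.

Tension: T = A_s f_y = 6820 × 420 = 2864400 N.
Try a within the flange: a = T/(0.85 f'_c b_f) = 2864400/(0.85 × 27.7 × 560) = 217.24 mm.
a = 217.24 > h_f = 150 mm: the block extends into the web. Split into flange-overhang and web parts.
C_f = 0.85 f'_c (b_f − b_w) h_f = 0.85 × 27.7 × (560 − 315) × 150 = 865279 N.
Remaining web compression depth: a_w = (T − C_f)/(0.85 f'_c b_w) = (2864400 − 865279)/(0.85 × 27.7 × 315) = 269.54 mm.
M_n = C_f(d − h_f/2) + (T − C_f)(d − a_w/2) = 865279 × (560 − 75) + 1999121 × (560 − 134.77) = 419.66 + 850.09 = 1269.75 × 10⁶ N·mm.
M_n = 1269.75 kN·m.

M_n ≈ 1270 kN·m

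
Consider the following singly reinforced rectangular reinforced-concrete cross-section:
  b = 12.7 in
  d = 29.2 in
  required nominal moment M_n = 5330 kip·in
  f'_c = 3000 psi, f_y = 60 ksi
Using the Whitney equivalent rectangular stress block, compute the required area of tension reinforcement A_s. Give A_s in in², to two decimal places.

From M_n = 0.85 f'_c a b (d − a/2):
a = d − √(d² − 2M_n/(0.85 f'_c b)) = 29.2 − √(29.2² − 2 × 5330/(0.85 × 3 × 12.7)) = 6.320 in.
A_s = 0.85 f'_c a b / f_y = 0.85 × 3 × 6.320 × 12.7 / 60 = 3.411 in².

A_s ≈ 3.41 in²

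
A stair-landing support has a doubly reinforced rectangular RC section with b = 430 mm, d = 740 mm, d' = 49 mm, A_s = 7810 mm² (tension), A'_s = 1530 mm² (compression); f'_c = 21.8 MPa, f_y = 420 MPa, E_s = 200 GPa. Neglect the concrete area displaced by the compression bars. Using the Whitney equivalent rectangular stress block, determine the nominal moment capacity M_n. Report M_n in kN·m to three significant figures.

M_n ≈ 1960 kN·m

Assume both tension and compression steel yield.
Net tension couple steel: A_s − A'_s = 6280 mm².
a = (A_s − A'_s) f_y / (0.85 f'_c b) = 2637600/(0.85 × 21.8 × 430) = 331.03 mm.
c = a/β₁ = 331.03/0.85 = 389.45 mm; ε'_s = 0.003(c − d')/c = 0.0026 ≥ f_y/E_s = 0.0021, so compression steel does yield.
M_n = (A_s − A'_s) f_y (d − a/2) + A'_s f_y (d − d') = [2637600 × (740 − 165.515) + 642600 × (740 − 49)] × 10⁻⁶ = 1515.26 + 444.04 = 1959.30 kN·m.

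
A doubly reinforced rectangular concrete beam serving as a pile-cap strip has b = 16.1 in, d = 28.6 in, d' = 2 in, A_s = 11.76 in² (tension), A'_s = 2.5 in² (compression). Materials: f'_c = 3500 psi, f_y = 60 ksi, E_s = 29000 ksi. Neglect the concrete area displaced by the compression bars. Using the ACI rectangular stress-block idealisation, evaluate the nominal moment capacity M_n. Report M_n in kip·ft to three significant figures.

Assume both steels yield.
a = (A_s − A'_s) f_y/(0.85 f'_c b) = (11.76 − 2.5) × 60/(0.85 × 3.5 × 16.1) = 11.600 in.
c = a/β₁ = 11.600/0.85 = 13.647 in; ε'_s = 0.003(c − d')/c = 0.0026 ≥ ε_y = 0.0021, so the compression steel yields.
M_n = (A_s − A'_s) f_y (d − a/2) + A'_s f_y (d − d') = 555.6 × (28.6 − 5.8) + 150 × (28.6 − 2) = 12667.7 + 3990.0 = 16657.7 kip·in = 16657.7/12 = 1388.14 kip·ft.

M_n ≈ 1390 kip·ft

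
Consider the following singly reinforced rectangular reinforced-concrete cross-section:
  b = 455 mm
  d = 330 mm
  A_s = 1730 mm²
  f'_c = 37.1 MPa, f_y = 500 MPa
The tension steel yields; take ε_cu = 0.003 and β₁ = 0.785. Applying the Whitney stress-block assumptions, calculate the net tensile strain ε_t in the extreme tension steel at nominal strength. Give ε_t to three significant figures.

ε_t ≈ 0.00989

a = A_s f_y/(0.85 f'_c b) = 60.29 mm.
β₁ = 0.785, so c = a/β₁ = 60.29/0.785 = 76.80 mm.
From the linear strain diagram with ε_cu = 0.003: ε_t = 0.003 (d − c)/c = 0.003 × (330 − 76.80)/76.80 = 0.00989.
Since ε_t ≥ 0.005, the section is tension-controlled.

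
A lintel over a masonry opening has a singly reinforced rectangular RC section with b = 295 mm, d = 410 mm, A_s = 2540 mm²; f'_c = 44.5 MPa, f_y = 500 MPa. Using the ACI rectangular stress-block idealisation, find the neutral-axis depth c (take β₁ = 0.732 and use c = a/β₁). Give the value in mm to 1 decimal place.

c ≈ 155.5 mm

T = A_s f_y = 2540 × 500 = 1270000 N = 1270 kN.
Setting C = 0.85 f'_c a b equal to T: a = 1270000/(0.85 × 44.5 × 295) = 113.816 mm.
With β₁ = 0.732, c = a/β₁ = 113.816/0.732 = 155.5 mm.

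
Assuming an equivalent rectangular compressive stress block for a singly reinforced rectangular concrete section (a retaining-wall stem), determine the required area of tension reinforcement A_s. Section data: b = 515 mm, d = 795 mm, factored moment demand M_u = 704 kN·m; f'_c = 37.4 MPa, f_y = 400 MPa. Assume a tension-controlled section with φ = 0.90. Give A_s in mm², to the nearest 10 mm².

M_n = M_u/φ = 704/0.90 = 782.222 kN·m.
With M_n = 0.85 f'_c a b (d − a/2), solve the quadratic for a:
a = d − √(d² − 2M_n/(0.85 f'_c b)) = 795 − √(795² − 2 × 782.222×10⁶/(0.85 × 37.4 × 515)) = 62.56 mm.
A_s = 0.85 f'_c a b / f_y = 0.85 × 37.4 × 62.56 × 515 / 400 = 2560.6 mm².

A_s ≈ 2560 mm²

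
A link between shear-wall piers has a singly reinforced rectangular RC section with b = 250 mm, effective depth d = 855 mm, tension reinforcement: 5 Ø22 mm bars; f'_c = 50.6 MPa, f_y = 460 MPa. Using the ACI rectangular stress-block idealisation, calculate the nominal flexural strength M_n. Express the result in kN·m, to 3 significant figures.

A_s = 5 × 380 = 1900 mm².
T = A_s f_y = 1900 × 460 = 874000 N = 874 kN.
From C = T: a = T/(0.85 f'_c b) = 874000/(0.85 × 50.6 × 250) = 81.28 mm.
M_n = T(d − a/2) = 874 kN × (855 − 40.64) mm = 711.75 kN·m.

M_n ≈ 712 kN·m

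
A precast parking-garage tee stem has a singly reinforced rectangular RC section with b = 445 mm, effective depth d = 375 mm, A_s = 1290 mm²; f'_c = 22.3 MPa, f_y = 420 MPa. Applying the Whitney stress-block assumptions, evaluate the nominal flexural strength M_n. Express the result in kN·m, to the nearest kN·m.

T = A_s f_y = 1290 × 420 = 541800 N = 541.8 kN.
From C = T: a = T/(0.85 f'_c b) = 541800/(0.85 × 22.3 × 445) = 64.23 mm.
M_n = T(d − a/2) = 541.8 kN × (375 − 32.115) mm = 185.78 kN·m.

M_n ≈ 186 kN·m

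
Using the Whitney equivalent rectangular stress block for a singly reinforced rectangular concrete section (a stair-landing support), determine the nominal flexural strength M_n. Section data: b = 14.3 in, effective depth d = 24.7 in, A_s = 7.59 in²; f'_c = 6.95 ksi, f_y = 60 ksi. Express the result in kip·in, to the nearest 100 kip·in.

T = A_s f_y = 7.59 × 60 = 455.4 kips.
a = T/(0.85 f'_c b) = 455.4/(0.85 × 6.95 × 14.3) = 5.391 in.
M_n = T(d − a/2) = 455.4 × (24.7 − 2.6955) = 10020.8 kip·in.

M_n ≈ 10000 kip·in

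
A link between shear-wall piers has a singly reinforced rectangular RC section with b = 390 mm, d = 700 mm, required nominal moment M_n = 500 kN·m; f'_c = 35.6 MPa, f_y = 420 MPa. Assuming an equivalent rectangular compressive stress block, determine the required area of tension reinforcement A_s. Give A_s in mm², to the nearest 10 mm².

With M_n = 0.85 f'_c a b (d − a/2), solve the quadratic for a:
a = d − √(d² − 2M_n/(0.85 f'_c b)) = 700 − √(700² − 2 × 500×10⁶/(0.85 × 35.6 × 390)) = 63.40 mm.
A_s = 0.85 f'_c a b / f_y = 0.85 × 35.6 × 63.40 × 390 / 420 = 1781.4 mm².

A_s ≈ 1780 mm²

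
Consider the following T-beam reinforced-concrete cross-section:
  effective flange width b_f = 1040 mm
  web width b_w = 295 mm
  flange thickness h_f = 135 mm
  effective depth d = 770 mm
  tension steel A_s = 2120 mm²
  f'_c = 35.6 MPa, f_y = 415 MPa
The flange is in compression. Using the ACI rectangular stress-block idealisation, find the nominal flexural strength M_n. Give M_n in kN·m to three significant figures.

Tension: T = A_s f_y = 2120 × 415 = 879800 N.
Try a within the flange: a = T/(0.85 f'_c b_f) = 879800/(0.85 × 35.6 × 1040) = 27.96 mm.
Since a = 27.96 ≤ h_f = 135 mm, the stress block lies entirely in the flange; analyse as a rectangular beam of width b_f.
M_n = T(d − a/2) = 879800 × (770 − 13.98) = 665.15 × 10⁶ N·mm.
M_n = 665.15 kN·m.

M_n ≈ 665 kN·m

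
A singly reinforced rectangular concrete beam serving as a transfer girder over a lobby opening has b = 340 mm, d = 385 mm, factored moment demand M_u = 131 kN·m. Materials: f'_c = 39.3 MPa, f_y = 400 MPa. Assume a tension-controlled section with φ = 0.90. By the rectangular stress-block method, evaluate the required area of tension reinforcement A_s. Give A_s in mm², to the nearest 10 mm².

M_n = M_u/φ = 131/0.90 = 145.556 kN·m.
With M_n = 0.85 f'_c a b (d − a/2), solve the quadratic for a:
a = d − √(d² − 2M_n/(0.85 f'_c b)) = 385 − √(385² − 2 × 145.556×10⁶/(0.85 × 39.3 × 340)) = 34.87 mm.
A_s = 0.85 f'_c a b / f_y = 0.85 × 39.3 × 34.87 × 340 / 400 = 990.1 mm².

A_s ≈ 990 mm²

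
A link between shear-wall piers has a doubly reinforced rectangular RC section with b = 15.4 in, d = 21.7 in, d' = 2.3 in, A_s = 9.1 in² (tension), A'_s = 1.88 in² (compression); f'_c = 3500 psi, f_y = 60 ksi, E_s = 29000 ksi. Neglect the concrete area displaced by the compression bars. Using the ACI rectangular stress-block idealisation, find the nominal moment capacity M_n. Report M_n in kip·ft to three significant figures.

Assume both steels yield.
a = (A_s − A'_s) f_y/(0.85 f'_c b) = (9.1 − 1.88) × 60/(0.85 × 3.5 × 15.4) = 9.455 in.
c = a/β₁ = 9.455/0.85 = 11.124 in; ε'_s = 0.003(c − d')/c = 0.0024 ≥ ε_y = 0.0021, so the compression steel yields.
M_n = (A_s − A'_s) f_y (d − a/2) + A'_s f_y (d − d') = 433.2 × (21.7 − 4.7275) + 112.8 × (21.7 − 2.3) = 7352.5 + 2188.3 = 9540.8 kip·in = 9540.8/12 = 795.07 kip·ft.

M_n ≈ 795 kip·ft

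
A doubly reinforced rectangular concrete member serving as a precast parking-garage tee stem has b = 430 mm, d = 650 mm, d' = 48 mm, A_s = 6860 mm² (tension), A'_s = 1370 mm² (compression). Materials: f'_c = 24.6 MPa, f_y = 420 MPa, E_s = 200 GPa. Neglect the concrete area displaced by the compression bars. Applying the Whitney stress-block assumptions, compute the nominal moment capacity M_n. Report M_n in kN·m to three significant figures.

M_n ≈ 1550 kN·m

Assume both tension and compression steel yield.
Net tension couple steel: A_s − A'_s = 5490 mm².
a = (A_s − A'_s) f_y / (0.85 f'_c b) = 2305800/(0.85 × 24.6 × 430) = 256.45 mm.
c = a/β₁ = 256.45/0.85 = 301.71 mm; ε'_s = 0.003(c − d')/c = 0.0025 ≥ f_y/E_s = 0.0021, so compression steel does yield.
M_n = (A_s − A'_s) f_y (d − a/2) + A'_s f_y (d − d') = [2305800 × (650 − 128.225) + 575400 × (650 − 48)] × 10⁻⁶ = 1203.11 + 346.39 = 1549.50 kN·m.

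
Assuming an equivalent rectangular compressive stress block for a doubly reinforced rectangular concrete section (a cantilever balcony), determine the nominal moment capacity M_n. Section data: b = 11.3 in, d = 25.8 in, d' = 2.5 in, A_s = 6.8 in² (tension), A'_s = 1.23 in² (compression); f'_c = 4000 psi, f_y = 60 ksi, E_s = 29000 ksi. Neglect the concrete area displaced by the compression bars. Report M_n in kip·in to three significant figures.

Assume both steels yield.
a = (A_s − A'_s) f_y/(0.85 f'_c b) = (6.8 − 1.23) × 60/(0.85 × 4 × 11.3) = 8.699 in.
c = a/β₁ = 8.699/0.85 = 10.234 in; ε'_s = 0.003(c − d')/c = 0.0023 ≥ ε_y = 0.0021, so the compression steel yields.
M_n = (A_s − A'_s) f_y (d − a/2) + A'_s f_y (d − d') = 334.2 × (25.8 − 4.3495) + 73.8 × (25.8 − 2.5) = 7168.8 + 1719.5 = 8888.3 kip·in.

M_n ≈ 8890 kip·in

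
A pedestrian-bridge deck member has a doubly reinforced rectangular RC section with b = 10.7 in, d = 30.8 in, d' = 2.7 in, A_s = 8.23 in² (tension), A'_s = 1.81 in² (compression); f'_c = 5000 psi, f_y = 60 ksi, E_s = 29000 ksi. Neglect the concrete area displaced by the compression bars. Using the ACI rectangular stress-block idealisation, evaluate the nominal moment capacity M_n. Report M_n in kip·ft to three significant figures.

M_n ≈ 1110 kip·ft

Assume both steels yield.
a = (A_s − A'_s) f_y/(0.85 f'_c b) = (8.23 − 1.81) × 60/(0.85 × 5 × 10.7) = 8.471 in.
c = a/β₁ = 8.471/0.8 = 10.589 in; ε'_s = 0.003(c − d')/c = 0.0022 ≥ ε_y = 0.0021, so the compression steel yields.
M_n = (A_s − A'_s) f_y (d − a/2) + A'_s f_y (d − d') = 385.2 × (30.8 − 4.2355) + 108.6 × (30.8 − 2.7) = 10232.6 + 3051.7 = 13284.3 kip·in = 13284.3/12 = 1107.03 kip·ft.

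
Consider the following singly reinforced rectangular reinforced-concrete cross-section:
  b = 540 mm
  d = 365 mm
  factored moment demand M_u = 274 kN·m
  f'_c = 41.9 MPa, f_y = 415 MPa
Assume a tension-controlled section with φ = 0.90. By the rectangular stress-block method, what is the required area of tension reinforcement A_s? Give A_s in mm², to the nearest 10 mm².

A_s ≈ 2150 mm²

M_n = M_u/φ = 274/0.90 = 304.444 kN·m.
With M_n = 0.85 f'_c a b (d − a/2), solve the quadratic for a:
a = d − √(d² − 2M_n/(0.85 f'_c b)) = 365 − √(365² − 2 × 304.444×10⁶/(0.85 × 41.9 × 540)) = 46.31 mm.
A_s = 0.85 f'_c a b / f_y = 0.85 × 41.9 × 46.31 × 540 / 415 = 2146.1 mm².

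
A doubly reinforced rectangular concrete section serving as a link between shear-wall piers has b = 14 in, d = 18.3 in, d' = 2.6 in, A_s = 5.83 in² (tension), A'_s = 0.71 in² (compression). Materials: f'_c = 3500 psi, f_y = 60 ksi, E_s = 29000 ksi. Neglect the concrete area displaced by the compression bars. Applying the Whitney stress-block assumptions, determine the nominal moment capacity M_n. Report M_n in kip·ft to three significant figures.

Assume both steels yield.
a = (A_s − A'_s) f_y/(0.85 f'_c b) = (5.83 − 0.71) × 60/(0.85 × 3.5 × 14) = 7.376 in.
c = a/β₁ = 7.376/0.85 = 8.678 in; ε'_s = 0.003(c − d')/c = 0.0021 ≥ ε_y = 0.0021, so the compression steel yields.
M_n = (A_s − A'_s) f_y (d − a/2) + A'_s f_y (d − d') = 307.2 × (18.3 − 3.688) + 42.6 × (18.3 − 2.6) = 4488.8 + 668.8 = 5157.6 kip·in = 5157.6/12 = 429.80 kip·ft.

M_n ≈ 430 kip·ft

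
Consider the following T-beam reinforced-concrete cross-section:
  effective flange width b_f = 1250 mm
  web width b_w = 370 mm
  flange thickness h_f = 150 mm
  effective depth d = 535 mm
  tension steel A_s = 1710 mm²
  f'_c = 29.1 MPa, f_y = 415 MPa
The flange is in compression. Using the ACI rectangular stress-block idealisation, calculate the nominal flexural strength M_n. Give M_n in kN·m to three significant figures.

Tension: T = A_s f_y = 1710 × 415 = 709650 N.
Try a within the flange: a = T/(0.85 f'_c b_f) = 709650/(0.85 × 29.1 × 1250) = 22.95 mm.
Since a = 22.95 ≤ h_f = 150 mm, the stress block lies entirely in the flange; analyse as a rectangular beam of width b_f.
M_n = T(d − a/2) = 709650 × (535 − 11.475) = 371.52 × 10⁶ N·mm.
M_n = 371.52 kN·m.

M_n ≈ 372 kN·m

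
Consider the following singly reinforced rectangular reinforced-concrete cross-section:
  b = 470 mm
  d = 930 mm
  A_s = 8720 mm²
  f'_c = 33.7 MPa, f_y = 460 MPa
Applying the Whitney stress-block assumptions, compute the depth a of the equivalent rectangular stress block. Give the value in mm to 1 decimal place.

T = A_s f_y = 8720 × 460 = 4011200 N = 4011.2 kN.
Setting C = 0.85 f'_c a b equal to T: a = 4011200/(0.85 × 33.7 × 470) = 297.9 mm.

a ≈ 297.9 mm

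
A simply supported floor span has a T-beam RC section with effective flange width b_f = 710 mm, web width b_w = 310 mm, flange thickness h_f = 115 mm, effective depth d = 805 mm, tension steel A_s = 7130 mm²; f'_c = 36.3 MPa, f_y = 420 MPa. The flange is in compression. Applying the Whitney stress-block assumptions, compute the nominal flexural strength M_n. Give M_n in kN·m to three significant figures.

Tension: T = A_s f_y = 7130 × 420 = 2994600 N.
Try a within the flange: a = T/(0.85 f'_c b_f) = 2994600/(0.85 × 36.3 × 710) = 136.70 mm.
a = 136.70 > h_f = 115 mm: the block extends into the web. Split into flange-overhang and web parts.
C_f = 0.85 f'_c (b_f − b_w) h_f = 0.85 × 36.3 × (710 − 310) × 115 = 1419330 N.
Remaining web compression depth: a_w = (T − C_f)/(0.85 f'_c b_w) = (2994600 − 1419330)/(0.85 × 36.3 × 310) = 164.69 mm.
M_n = C_f(d − h_f/2) + (T − C_f)(d − a_w/2) = 1419330 × (805 − 57.5) + 1575270 × (805 − 82.345) = 1060.95 + 1138.38 = 2199.33 × 10⁶ N·mm.
M_n = 2199.33 kN·m.

M_n ≈ 2200 kN·m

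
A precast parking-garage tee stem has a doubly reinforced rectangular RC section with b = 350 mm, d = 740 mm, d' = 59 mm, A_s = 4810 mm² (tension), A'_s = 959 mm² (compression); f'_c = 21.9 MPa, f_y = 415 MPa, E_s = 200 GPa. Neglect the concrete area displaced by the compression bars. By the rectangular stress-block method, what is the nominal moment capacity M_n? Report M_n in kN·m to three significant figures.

Assume both tension and compression steel yield.
Net tension couple steel: A_s − A'_s = 3851 mm².
a = (A_s − A'_s) f_y / (0.85 f'_c b) = 1598165/(0.85 × 21.9 × 350) = 245.30 mm.
c = a/β₁ = 245.30/0.85 = 288.59 mm; ε'_s = 0.003(c − d')/c = 0.0024 ≥ f_y/E_s = 0.0021, so compression steel does yield.
M_n = (A_s − A'_s) f_y (d − a/2) + A'_s f_y (d − d') = [1598165 × (740 − 122.65) + 397985 × (740 − 59)] × 10⁻⁶ = 986.63 + 271.03 = 1257.66 kN·m.

M_n ≈ 1260 kN·m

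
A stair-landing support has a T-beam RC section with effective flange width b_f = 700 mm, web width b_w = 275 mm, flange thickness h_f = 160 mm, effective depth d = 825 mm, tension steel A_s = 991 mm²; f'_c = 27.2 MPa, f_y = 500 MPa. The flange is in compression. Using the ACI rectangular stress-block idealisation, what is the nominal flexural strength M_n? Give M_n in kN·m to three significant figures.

Tension: T = A_s f_y = 991 × 500 = 495500 N.
Try a within the flange: a = T/(0.85 f'_c b_f) = 495500/(0.85 × 27.2 × 700) = 30.62 mm.
Since a = 30.62 ≤ h_f = 160 mm, the stress block lies entirely in the flange; analyse as a rectangular beam of width b_f.
M_n = T(d − a/2) = 495500 × (825 − 15.31) = 401.20 × 10⁶ N·mm.
M_n = 401.20 kN·m.

M_n ≈ 401 kN·m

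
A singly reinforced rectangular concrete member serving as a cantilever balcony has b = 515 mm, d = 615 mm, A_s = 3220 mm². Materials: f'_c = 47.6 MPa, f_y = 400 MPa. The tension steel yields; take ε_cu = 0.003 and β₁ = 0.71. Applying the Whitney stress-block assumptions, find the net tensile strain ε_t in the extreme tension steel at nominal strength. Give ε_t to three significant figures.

a = A_s f_y/(0.85 f'_c b) = 61.81 mm.
β₁ = 0.71, so c = a/β₁ = 61.81/0.71 = 87.06 mm.
From the linear strain diagram with ε_cu = 0.003: ε_t = 0.003 (d − c)/c = 0.003 × (615 − 87.06)/87.06 = 0.0182.
Since ε_t ≥ 0.005, the section is tension-controlled.

ε_t ≈ 0.0182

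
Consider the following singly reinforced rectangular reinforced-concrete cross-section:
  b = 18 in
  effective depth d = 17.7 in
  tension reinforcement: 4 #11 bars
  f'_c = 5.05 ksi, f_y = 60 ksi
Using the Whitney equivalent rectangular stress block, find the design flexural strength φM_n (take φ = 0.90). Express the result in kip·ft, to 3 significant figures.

A_s = 4 × 1.56 = 6.24 in².
T = A_s f_y = 6.24 × 60 = 374.4 kips.
a = T/(0.85 f'_c b) = 374.4/(0.85 × 5.05 × 18) = 4.846 in.
M_n = T(d − a/2) = 374.4 × (17.7 − 2.423) = 5719.7 kip·in = 5719.7/12 = 476.64 kip·ft.
φM_n = 0.90 × 476.64 = 428.98 kip·ft.

φM_n ≈ 429 kip·ft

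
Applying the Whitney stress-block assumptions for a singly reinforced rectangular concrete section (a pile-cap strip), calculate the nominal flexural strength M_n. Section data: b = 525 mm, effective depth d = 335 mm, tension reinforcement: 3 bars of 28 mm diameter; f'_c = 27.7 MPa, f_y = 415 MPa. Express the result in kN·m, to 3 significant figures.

A_s = 3 × 616 = 1848 mm².
T = A_s f_y = 1848 × 415 = 766920 N = 766.92 kN.
From C = T: a = T/(0.85 f'_c b) = 766920/(0.85 × 27.7 × 525) = 62.04 mm.
M_n = T(d − a/2) = 766.92 kN × (335 − 31.02) mm = 233.13 kN·m.

M_n ≈ 233 kN·m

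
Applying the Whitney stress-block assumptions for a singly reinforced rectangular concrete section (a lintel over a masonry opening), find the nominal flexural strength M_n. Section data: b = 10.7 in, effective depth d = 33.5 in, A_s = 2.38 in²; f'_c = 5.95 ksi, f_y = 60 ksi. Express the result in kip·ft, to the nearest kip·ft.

T = A_s f_y = 2.38 × 60 = 142.8 kips.
a = T/(0.85 f'_c b) = 142.8/(0.85 × 5.95 × 10.7) = 2.639 in.
M_n = T(d − a/2) = 142.8 × (33.5 − 1.3195) = 4595.4 kip·in = 4595.4/12 = 382.95 kip·ft.

M_n ≈ 383 kip·ft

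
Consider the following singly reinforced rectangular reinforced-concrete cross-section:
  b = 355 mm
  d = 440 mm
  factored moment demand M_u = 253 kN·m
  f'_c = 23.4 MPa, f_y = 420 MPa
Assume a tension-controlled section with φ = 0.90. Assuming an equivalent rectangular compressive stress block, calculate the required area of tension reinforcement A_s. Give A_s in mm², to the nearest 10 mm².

A_s ≈ 1720 mm²

M_n = M_u/φ = 253/0.90 = 281.111 kN·m.
With M_n = 0.85 f'_c a b (d − a/2), solve the quadratic for a:
a = d − √(d² − 2M_n/(0.85 f'_c b)) = 440 − √(440² − 2 × 281.111×10⁶/(0.85 × 23.4 × 355)) = 102.40 mm.
A_s = 0.85 f'_c a b / f_y = 0.85 × 23.4 × 102.40 × 355 / 420 = 1721.5 mm².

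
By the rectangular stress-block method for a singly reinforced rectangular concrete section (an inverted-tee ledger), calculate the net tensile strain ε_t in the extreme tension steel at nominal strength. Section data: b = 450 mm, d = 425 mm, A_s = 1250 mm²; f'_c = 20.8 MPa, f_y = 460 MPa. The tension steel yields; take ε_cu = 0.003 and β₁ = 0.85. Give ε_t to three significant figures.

a = A_s f_y/(0.85 f'_c b) = 72.27 mm.
β₁ = 0.85, so c = a/β₁ = 72.27/0.85 = 85.02 mm.
From the linear strain diagram with ε_cu = 0.003: ε_t = 0.003 (d − c)/c = 0.003 × (425 − 85.02)/85.02 = 0.0120.
Since ε_t ≥ 0.005, the section is tension-controlled.

ε_t ≈ 0.0120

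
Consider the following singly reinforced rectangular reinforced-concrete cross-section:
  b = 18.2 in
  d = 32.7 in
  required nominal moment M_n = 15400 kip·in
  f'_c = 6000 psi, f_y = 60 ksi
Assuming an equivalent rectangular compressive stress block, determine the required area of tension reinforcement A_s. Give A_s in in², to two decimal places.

A_s ≈ 8.58 in²

From M_n = 0.85 f'_c a b (d − a/2):
a = d − √(d² − 2M_n/(0.85 f'_c b)) = 32.7 − √(32.7² − 2 × 15400/(0.85 × 6 × 18.2)) = 5.544 in.
A_s = 0.85 f'_c a b / f_y = 0.85 × 6 × 5.544 × 18.2 / 60 = 8.577 in².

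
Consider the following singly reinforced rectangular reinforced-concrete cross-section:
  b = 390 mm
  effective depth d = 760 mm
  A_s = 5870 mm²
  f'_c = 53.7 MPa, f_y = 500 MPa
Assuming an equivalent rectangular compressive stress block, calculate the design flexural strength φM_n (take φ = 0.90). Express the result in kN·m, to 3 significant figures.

φM_n ≈ 1790 kN·m

T = A_s f_y = 5870 × 500 = 2935000 N = 2935 kN.
From C = T: a = T/(0.85 f'_c b) = 2935000/(0.85 × 53.7 × 390) = 164.87 mm.
M_n = T(d − a/2) = 2935 kN × (760 − 82.435) mm = 1988.65 kN·m.
φM_n = 0.90 × 1988.65 = 1789.79 kN·m.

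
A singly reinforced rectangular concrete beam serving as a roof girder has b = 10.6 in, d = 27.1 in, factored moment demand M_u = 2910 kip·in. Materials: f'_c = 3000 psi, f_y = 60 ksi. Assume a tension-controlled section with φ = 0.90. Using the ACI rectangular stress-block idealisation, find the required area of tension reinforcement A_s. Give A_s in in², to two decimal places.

A_s ≈ 2.18 in²

M_n = M_u/φ = 2910/0.90 = 3233.33 kip·in.
From M_n = 0.85 f'_c a b (d − a/2):
a = d − √(d² − 2M_n/(0.85 f'_c b)) = 27.1 − √(27.1² − 2 × 3233.33/(0.85 × 3 × 10.6)) = 4.848 in.
A_s = 0.85 f'_c a b / f_y = 0.85 × 3 × 4.848 × 10.6 / 60 = 2.184 in².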